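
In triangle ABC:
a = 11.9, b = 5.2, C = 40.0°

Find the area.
Two sides and the included angle (SAS): A = ½·a·b·sin(C) = ½·11.9·5.2·sin(40.0°)
sin(40.0°) ≈ 0.642788
A ≈ ½·61.88·0.642788 = 30.94·0.642788 ≈ 19.8878

Area = 19.89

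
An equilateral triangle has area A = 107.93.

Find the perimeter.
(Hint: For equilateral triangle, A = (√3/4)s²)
A = (√3/4)s²  ⇒  s² = 4A/√3 = 4·107.93/√3 = 431.72/1.73205 ≈ 249.254
s ≈ √249.254 ≈ 15.7878
Perimeter = 3s ≈ 3·15.7878 ≈ 47.3633

Perimeter = 47.36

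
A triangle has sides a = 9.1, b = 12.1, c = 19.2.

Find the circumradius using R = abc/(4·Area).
First find the area with Heron's formula.
s = (9.1 + 12.1 + 19.2)/2 = 20.2
Area = √(s(s−a)(s−b)(s−c)) = √(20.2·11.1·8.1·1) ≈ √1816.18 ≈ 42.6167
abc = 9.1·12.1·19.2 = 2114.112
R = abc/(4·Area) ≈ 2114.112/(4·42.6167) = 2114.112/170.467 ≈ 12.4019

R = 12.4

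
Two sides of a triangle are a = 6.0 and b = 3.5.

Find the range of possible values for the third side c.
Triangle inequality: |a − b| < c < a + b
|a − b| = |6.0 − 3.5| = 2.5
a + b = 6.0 + 3.5 = 9.5

2.5 < c < 9.5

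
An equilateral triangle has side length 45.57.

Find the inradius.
r = Area/s with s the semi-perimeter.
Area = (√3/4)·45.57² = (√3/4)·2076.6249 ≈ 0.433013·2076.6249 ≈ 899.205
s = 3·45.57/2 = 68.355
r ≈ 899.205/68.355 ≈ 13.1549
(Equivalently r = side/(2√3) = 45.57/3.4641 ≈ 13.1549.)

r = 13.15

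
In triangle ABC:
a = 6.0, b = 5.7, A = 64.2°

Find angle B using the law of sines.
a/sin(A) = b/sin(B)  ⇒  sin(B) = b·sin(A)/a = 5.7·sin(64.2°)/6.0
sin(64.2°) ≈ 0.900319
sin(B) ≈ 5.7·0.900319/6.0 ≈ 5.13182/6.0 ≈ 0.855303
B = arcsin(0.855303) ≈ 58.7932°
(Since b ≤ a we need B ≤ A, so the obtuse alternative 180° − 58.7932° ≈ 121.207° is rejected.)

B = 58.79°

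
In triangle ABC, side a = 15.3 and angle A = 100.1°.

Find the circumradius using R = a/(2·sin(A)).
R = a/(2·sin(A)) = 15.3/(2·sin(100.1°))
sin(100.1°) ≈ 0.984503
R ≈ 15.3/(2·0.984503) = 15.3/1.96901 ≈ 7.77042

R = 7.77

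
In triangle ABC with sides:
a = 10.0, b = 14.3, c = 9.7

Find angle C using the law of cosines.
c² = a² + b² − 2ab·cos(C)  ⇒  cos(C) = (a² + b² − c²)/(2ab)
cos(C) = (10.0² + 14.3² − 9.7²)/(2·10.0·14.3) = (100 + 204.49 − 94.09)/286 = 210.4/286 ≈ 0.735664
C = arccos(0.735664) ≈ 42.6366°

C = 42.64°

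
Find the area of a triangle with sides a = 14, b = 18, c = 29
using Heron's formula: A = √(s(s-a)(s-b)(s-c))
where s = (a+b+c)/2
s = (14 + 18 + 29)/2 = 61/2 = 30.5
s − a = 16.5, s − b = 12.5, s − c = 1.5
s(s−a)(s−b)(s−c) = 30.5·16.5·12.5·1.5 = 9435.9375
Area = √9435.9375 ≈ 97.1388

s = 30.5, Area = 97.14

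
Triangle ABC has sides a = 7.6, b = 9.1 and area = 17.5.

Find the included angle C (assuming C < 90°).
Area = ½·a·b·sin(C)  ⇒  sin(C) = 2·Area/(a·b) = 2·17.5/(7.6·9.1) = 35/69.16 ≈ 0.506073
C = arcsin(0.506073) ≈ 30.4026° (taking the acute solution since C < 90°)

C = 30.4°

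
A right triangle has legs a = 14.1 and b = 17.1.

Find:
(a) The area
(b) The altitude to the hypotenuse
(a) The legs are perpendicular, so Area = ½·a·b = ½·14.1·17.1 = ½·241.11 = 120.555
(b) Hypotenuse c = √(a² + b²) = √(198.81 + 292.41) = √491.22 ≈ 22.1635
    Area = ½·c·h_c  ⇒  h_c = 2·Area/c = 241.11/22.1635 ≈ 10.8787

Area = 120.555, h_c = 10.88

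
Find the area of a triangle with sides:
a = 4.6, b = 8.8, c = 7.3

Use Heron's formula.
s = (4.6 + 8.8 + 7.3)/2 = 20.7/2 = 10.35
s − a = 5.75, s − b = 1.55, s − c = 3.05
s(s−a)(s−b)(s−c) = 10.35·5.75·1.55·3.05 ≈ 281.345
Area = √281.345 ≈ 16.7734

Area = 16.77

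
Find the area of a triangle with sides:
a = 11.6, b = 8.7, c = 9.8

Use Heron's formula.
s = (11.6 + 8.7 + 9.8)/2 = 30.1/2 = 15.05
s − a = 3.45, s − b = 6.35, s − c = 5.25
s(s−a)(s−b)(s−c) = 15.05·3.45·6.35·5.25 ≈ 1730.97
Area = √1730.97 ≈ 41.6049

Area = 41.6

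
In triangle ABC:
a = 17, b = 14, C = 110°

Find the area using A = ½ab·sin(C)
A = ½·a·b·sin(C) = ½·17·14·sin(110°)
sin(110°) ≈ 0.939693
A ≈ ½·238·0.939693 = 119·0.939693 ≈ 111.823

Area = 111.8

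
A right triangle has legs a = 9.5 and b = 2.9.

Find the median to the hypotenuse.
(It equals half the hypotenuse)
Hypotenuse c = √(a² + b²) = √(90.25 + 8.41) = √98.66 ≈ 9.93277
Median to hypotenuse = c/2 ≈ 9.93277/2 ≈ 4.96639

Median = 4.966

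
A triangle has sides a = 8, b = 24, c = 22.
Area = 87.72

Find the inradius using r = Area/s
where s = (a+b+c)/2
s = (8 + 24 + 22)/2 = 54/2 = 27
r = Area/s = 87.72/27 ≈ 3.24889

r = 3.249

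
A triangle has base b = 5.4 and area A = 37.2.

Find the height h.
A = ½·b·h  ⇒  h = 2A/b = 2·37.2/5.4 = 74.4/5.4 ≈ 13.7778

h = 13.78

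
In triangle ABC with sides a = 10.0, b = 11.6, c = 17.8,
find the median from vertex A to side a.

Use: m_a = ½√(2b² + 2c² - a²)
m_a = ½√(2·11.6² + 2·17.8² − 10.0²) = ½√(2·134.56 + 2·316.84 − 100) = ½√(269.12 + 633.68 − 100) = ½√802.8
√802.8 ≈ 28.3337, so m_a ≈ 14.1669

m_a = 14.17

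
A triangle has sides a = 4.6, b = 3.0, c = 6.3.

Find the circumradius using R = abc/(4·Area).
First find the area with Heron's formula.
s = (4.6 + 3.0 + 6.3)/2 = 6.95
Area = √(s(s−a)(s−b)(s−c)) = √(6.95·2.35·3.95·0.65) ≈ √41.9337 ≈ 6.47562
abc = 4.6·3.0·6.3 = 86.94
R = abc/(4·Area) ≈ 86.94/(4·6.47562) = 86.94/25.9025 ≈ 3.35643

R = 3.356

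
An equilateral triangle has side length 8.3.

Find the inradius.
r = Area/s with s the semi-perimeter.
Area = (√3/4)·8.3² = (√3/4)·68.89 ≈ 0.433013·68.89 ≈ 29.8302
s = 3·8.3/2 = 12.45
r ≈ 29.8302/12.45 ≈ 2.396
(Equivalently r = side/(2√3) = 8.3/3.4641 ≈ 2.396.)

r = 2.396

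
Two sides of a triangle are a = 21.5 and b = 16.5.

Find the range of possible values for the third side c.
Triangle inequality: |a − b| < c < a + b
|a − b| = |21.5 − 16.5| = 5
a + b = 21.5 + 16.5 = 38

5 < c < 38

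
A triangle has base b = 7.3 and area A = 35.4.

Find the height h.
A = ½·b·h  ⇒  h = 2A/b = 2·35.4/7.3 = 70.8/7.3 ≈ 9.69863

h = 9.699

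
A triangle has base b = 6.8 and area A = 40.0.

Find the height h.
A = ½·b·h  ⇒  h = 2A/b = 2·40.0/6.8 = 80/6.8 ≈ 11.7647

h = 11.76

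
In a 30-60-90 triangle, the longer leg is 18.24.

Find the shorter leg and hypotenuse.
In a 30-60-90 triangle the sides are in ratio 1 : √3 : 2, so short leg = long leg/√3 and hypotenuse = 2·(short leg).
Short leg = 18.24/√3 ≈ 18.24/1.73205 ≈ 10.5309
Hypotenuse = 2·10.5309 ≈ 21.0617

Short leg = 10.53, Hypotenuse = 21.06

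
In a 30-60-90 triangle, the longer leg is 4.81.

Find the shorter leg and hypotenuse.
In a 30-60-90 triangle the sides are in ratio 1 : √3 : 2, so short leg = long leg/√3 and hypotenuse = 2·(short leg).
Short leg = 4.81/√3 ≈ 4.81/1.73205 ≈ 2.77705
Hypotenuse = 2·2.77705 ≈ 5.55411

Short leg = 2.777, Hypotenuse = 5.554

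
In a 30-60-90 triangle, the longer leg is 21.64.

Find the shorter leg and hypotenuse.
In a 30-60-90 triangle the sides are in ratio 1 : √3 : 2, so short leg = long leg/√3 and hypotenuse = 2·(short leg).
Short leg = 21.64/√3 ≈ 21.64/1.73205 ≈ 12.4939
Hypotenuse = 2·12.4939 ≈ 24.9877

Short leg = 12.49, Hypotenuse = 24.99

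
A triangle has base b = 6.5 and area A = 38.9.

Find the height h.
A = ½·b·h  ⇒  h = 2A/b = 2·38.9/6.5 = 77.8/6.5 ≈ 11.9692

h = 11.97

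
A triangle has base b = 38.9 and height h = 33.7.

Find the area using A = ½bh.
A = ½·b·h = ½·38.9·33.7 = ½·1310.93 = 655.465

Area = 655.465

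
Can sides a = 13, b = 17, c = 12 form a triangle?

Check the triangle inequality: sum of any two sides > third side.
a + b vs c: 13 + 17 = 30 > 12  ✓
a + c vs b: 13 + 12 = 25 > 17  ✓
b + c vs a: 17 + 12 = 29 > 13  ✓

Yes, triangle inequality satisfied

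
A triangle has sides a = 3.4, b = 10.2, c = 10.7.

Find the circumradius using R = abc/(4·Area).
First find the area with Heron's formula.
s = (3.4 + 10.2 + 10.7)/2 = 12.15
Area = √(s(s−a)(s−b)(s−c)) = √(12.15·8.75·1.95·1.45) ≈ √300.599 ≈ 17.3378
abc = 3.4·10.2·10.7 = 371.076
R = abc/(4·Area) ≈ 371.076/(4·17.3378) = 371.076/69.3511 ≈ 5.35069

R = 5.351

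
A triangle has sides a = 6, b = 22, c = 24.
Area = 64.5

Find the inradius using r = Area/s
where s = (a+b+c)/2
s = (6 + 22 + 24)/2 = 52/2 = 26
r = Area/s = 64.5/26 ≈ 2.48077

r = 2.481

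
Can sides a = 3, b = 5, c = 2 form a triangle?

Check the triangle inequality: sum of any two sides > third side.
a + b vs c: 3 + 5 = 8 > 2  ✓
a + c vs b: 3 + 2 = 5 ≤ 5  ✗
b + c vs a: 5 + 2 = 7 > 3  ✓

No: 3 + 2 = 5 is not > 5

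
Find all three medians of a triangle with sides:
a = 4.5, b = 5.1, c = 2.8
Median formula: m_a = ½√(2b² + 2c² − a²) (and cyclically). a² = 20.25, b² = 26.01, c² = 7.84.
m_a = ½√(2·26.01 + 2·7.84 − 20.25) = ½√47.45 ≈ ½·6.8884 ≈ 3.4442
m_b = ½√(2·20.25 + 2·7.84 − 26.01) = ½√30.17 ≈ ½·5.49272 ≈ 2.74636
m_c = ½√(2·20.25 + 2·26.01 − 7.84) = ½√84.68 ≈ ½·9.20217 ≈ 4.60109

m_a = 3.444, m_b = 2.746, m_c = 4.601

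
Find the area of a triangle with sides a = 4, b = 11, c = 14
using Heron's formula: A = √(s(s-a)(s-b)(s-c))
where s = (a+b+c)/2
s = (4 + 11 + 14)/2 = 29/2 = 14.5
s − a = 10.5, s − b = 3.5, s − c = 0.5
s(s−a)(s−b)(s−c) = 14.5·10.5·3.5·0.5 = 266.4375
Area = √266.4375 ≈ 16.3229

s = 14.5, Area = 16.32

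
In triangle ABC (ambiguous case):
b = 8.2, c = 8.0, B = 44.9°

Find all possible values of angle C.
b/sin(B) = c/sin(C)  ⇒  sin(C) = c·sin(B)/b = 8.0·sin(44.9°)/8.2
sin(44.9°) ≈ 0.705872
sin(C) ≈ 8.0·0.705872/8.2 ≈ 5.64697/8.2 ≈ 0.688655
Candidate 1: C₁ = arcsin(0.688655) ≈ 43.5237°  →  A = 180° − 44.9° − 43.5237° ≈ 91.5763° > 0, valid
Candidate 2: C₂ = 180° − C₁ ≈ 136.476°  →  A = 180° − 44.9° − 136.476° ≈ -1.3763° ≤ 0, not a valid triangle

C = 43.52° (one solution)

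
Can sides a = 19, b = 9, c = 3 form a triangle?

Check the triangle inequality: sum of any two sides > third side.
a + b vs c: 19 + 9 = 28 > 3  ✓
a + c vs b: 19 + 3 = 22 > 9  ✓
b + c vs a: 9 + 3 = 12 ≤ 19  ✗

No: 9 + 3 = 12 is not > 19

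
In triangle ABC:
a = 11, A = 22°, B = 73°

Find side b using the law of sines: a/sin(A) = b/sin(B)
a/sin(A) = b/sin(B)  ⇒  b = a·sin(B)/sin(A) = 11·sin(73°)/sin(22°)
sin(73°) ≈ 0.956305, sin(22°) ≈ 0.374607
b ≈ 11·0.956305/0.374607 ≈ 10.5194/0.374607 ≈ 28.0811

b = 28.08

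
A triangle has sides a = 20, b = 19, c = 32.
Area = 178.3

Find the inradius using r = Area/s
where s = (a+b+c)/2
s = (20 + 19 + 32)/2 = 71/2 = 35.5
r = Area/s = 178.3/35.5 ≈ 5.02254

r = 5.023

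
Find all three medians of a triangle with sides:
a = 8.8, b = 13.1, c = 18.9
Median formula: m_a = ½√(2b² + 2c² − a²) (and cyclically). a² = 77.44, b² = 171.61, c² = 357.21.
m_a = ½√(2·171.61 + 2·357.21 − 77.44) = ½√980.2 ≈ ½·31.3081 ≈ 15.6541
m_b = ½√(2·77.44 + 2·357.21 − 171.61) = ½√697.69 ≈ ½·26.4138 ≈ 13.2069
m_c = ½√(2·77.44 + 2·171.61 − 357.21) = ½√140.89 ≈ ½·11.8697 ≈ 5.93485

m_a = 15.65, m_b = 13.21, m_c = 5.935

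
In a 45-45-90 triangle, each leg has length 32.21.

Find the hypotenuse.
In a 45-45-90 triangle the sides are in ratio 1 : 1 : √2, so hypotenuse = leg·√2.
Hypotenuse = 32.21·√2 ≈ 32.21·1.41421 ≈ 45.5518

Hypotenuse = 32.21√2 = 45.55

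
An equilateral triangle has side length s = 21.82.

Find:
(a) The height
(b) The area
(a) The height splits the triangle into two 30-60-90 halves: h = s·√3/2 = 21.82·1.73205/2 ≈ 37.7933/2 ≈ 18.8967
(b) Area = (√3/4)·s² = (√3/4)·21.82² = (√3/4)·476.1124 ≈ 0.433013·476.1124 ≈ 206.163

Height = 18.9, Area = 206.2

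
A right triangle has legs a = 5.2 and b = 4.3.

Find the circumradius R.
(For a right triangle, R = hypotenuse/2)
Hypotenuse c = √(a² + b²) = √(27.04 + 18.49) = √45.53 ≈ 6.74759
R = c/2 ≈ 6.74759/2 ≈ 3.3738

R = 3.374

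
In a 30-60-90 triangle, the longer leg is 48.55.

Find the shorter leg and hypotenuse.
In a 30-60-90 triangle the sides are in ratio 1 : √3 : 2, so short leg = long leg/√3 and hypotenuse = 2·(short leg).
Short leg = 48.55/√3 ≈ 48.55/1.73205 ≈ 28.0304
Hypotenuse = 2·28.0304 ≈ 56.0607

Short leg = 28.03, Hypotenuse = 56.06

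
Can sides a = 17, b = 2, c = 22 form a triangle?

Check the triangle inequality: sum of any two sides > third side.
a + b vs c: 17 + 2 = 19 ≤ 22  ✗
a + c vs b: 17 + 22 = 39 > 2  ✓
b + c vs a: 2 + 22 = 24 > 17  ✓

No: 17 + 2 = 19 is not > 22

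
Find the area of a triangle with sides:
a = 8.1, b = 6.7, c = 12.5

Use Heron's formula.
s = (8.1 + 6.7 + 12.5)/2 = 27.3/2 = 13.65
s − a = 5.55, s − b = 6.95, s − c = 1.15
s(s−a)(s−b)(s−c) = 13.65·5.55·6.95·1.15 ≈ 605.492
Area = √605.492 ≈ 24.6067

Area = 24.61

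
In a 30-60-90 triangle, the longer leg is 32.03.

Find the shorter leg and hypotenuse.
In a 30-60-90 triangle the sides are in ratio 1 : √3 : 2, so short leg = long leg/√3 and hypotenuse = 2·(short leg).
Short leg = 32.03/√3 ≈ 32.03/1.73205 ≈ 18.4925
Hypotenuse = 2·18.4925 ≈ 36.9851

Short leg = 18.49, Hypotenuse = 36.99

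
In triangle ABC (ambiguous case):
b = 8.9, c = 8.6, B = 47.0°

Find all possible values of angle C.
b/sin(B) = c/sin(C)  ⇒  sin(C) = c·sin(B)/b = 8.6·sin(47.0°)/8.9
sin(47.0°) ≈ 0.731354
sin(C) ≈ 8.6·0.731354/8.9 ≈ 6.28964/8.9 ≈ 0.706701
Candidate 1: C₁ = arcsin(0.706701) ≈ 44.9672°  →  A = 180° − 47.0° − 44.9672° ≈ 88.0328° > 0, valid
Candidate 2: C₂ = 180° − C₁ ≈ 135.033°  →  A = 180° − 47.0° − 135.033° ≈ -2.0328° ≤ 0, not a valid triangle

C = 44.97° (one solution)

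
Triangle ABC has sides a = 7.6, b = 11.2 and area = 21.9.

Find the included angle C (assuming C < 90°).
Area = ½·a·b·sin(C)  ⇒  sin(C) = 2·Area/(a·b) = 2·21.9/(7.6·11.2) = 43.8/85.12 ≈ 0.514568
C = arcsin(0.514568) ≈ 30.9686° (taking the acute solution since C < 90°)

C = 30.97°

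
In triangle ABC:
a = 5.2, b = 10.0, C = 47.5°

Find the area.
Two sides and the included angle (SAS): A = ½·a·b·sin(C) = ½·5.2·10.0·sin(47.5°)
sin(47.5°) ≈ 0.737277
A ≈ ½·52·0.737277 = 26·0.737277 ≈ 19.1692

Area = 19.17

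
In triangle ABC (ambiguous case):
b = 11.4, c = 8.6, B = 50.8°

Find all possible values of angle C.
b/sin(B) = c/sin(C)  ⇒  sin(C) = c·sin(B)/b = 8.6·sin(50.8°)/11.4
sin(50.8°) ≈ 0.774944
sin(C) ≈ 8.6·0.774944/11.4 ≈ 6.66452/11.4 ≈ 0.584607
Candidate 1: C₁ = arcsin(0.584607) ≈ 35.7752°  →  A = 180° − 50.8° − 35.7752° ≈ 93.4248° > 0, valid
Candidate 2: C₂ = 180° − C₁ ≈ 144.225°  →  A = 180° − 50.8° − 144.225° ≈ -15.0248° ≤ 0, not a valid triangle

C = 35.78° (one solution)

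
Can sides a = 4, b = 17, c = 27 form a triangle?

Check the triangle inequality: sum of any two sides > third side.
a + b vs c: 4 + 17 = 21 ≤ 27  ✗
a + c vs b: 4 + 27 = 31 > 17  ✓
b + c vs a: 17 + 27 = 44 > 4  ✓

No: 4 + 17 = 21 is not > 27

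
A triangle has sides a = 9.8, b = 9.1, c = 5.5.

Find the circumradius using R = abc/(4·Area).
First find the area with Heron's formula.
s = (9.8 + 9.1 + 5.5)/2 = 12.2
Area = √(s(s−a)(s−b)(s−c)) = √(12.2·2.4·3.1·6.7) ≈ √608.146 ≈ 24.6606
abc = 9.8·9.1·5.5 = 490.49
R = abc/(4·Area) ≈ 490.49/(4·24.6606) = 490.49/98.6424 ≈ 4.9724

R = 4.972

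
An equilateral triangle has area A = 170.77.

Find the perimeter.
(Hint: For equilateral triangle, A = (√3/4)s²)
A = (√3/4)s²  ⇒  s² = 4A/√3 = 4·170.77/√3 = 683.08/1.73205 ≈ 394.376
s ≈ √394.376 ≈ 19.8589
Perimeter = 3s ≈ 3·19.8589 ≈ 59.5767

Perimeter = 59.58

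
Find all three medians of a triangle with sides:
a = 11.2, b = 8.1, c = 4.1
Median formula: m_a = ½√(2b² + 2c² − a²) (and cyclically). a² = 125.44, b² = 65.61, c² = 16.81.
m_a = ½√(2·65.61 + 2·16.81 − 125.44) = ½√39.4 ≈ ½·6.27694 ≈ 3.13847
m_b = ½√(2·125.44 + 2·16.81 − 65.61) = ½√218.89 ≈ ½·14.7949 ≈ 7.39747
m_c = ½√(2·125.44 + 2·65.61 − 16.81) = ½√365.29 ≈ ½·19.1126 ≈ 9.55628

m_a = 3.138, m_b = 7.397, m_c = 9.556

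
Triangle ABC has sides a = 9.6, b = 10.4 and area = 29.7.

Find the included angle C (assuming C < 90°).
Area = ½·a·b·sin(C)  ⇒  sin(C) = 2·Area/(a·b) = 2·29.7/(9.6·10.4) = 59.4/99.84 ≈ 0.594952
C = arcsin(0.594952) ≈ 36.5092° (taking the acute solution since C < 90°)

C = 36.51°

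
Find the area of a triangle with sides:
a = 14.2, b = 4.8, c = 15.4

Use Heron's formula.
s = (14.2 + 4.8 + 15.4)/2 = 34.4/2 = 17.2
s − a = 3, s − b = 12.4, s − c = 1.8
s(s−a)(s−b)(s−c) = 17.2·3·12.4·1.8 ≈ 1151.71
Area = √1151.71 ≈ 33.9369

Area = 33.94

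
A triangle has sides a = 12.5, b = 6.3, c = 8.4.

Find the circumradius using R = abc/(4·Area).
First find the area with Heron's formula.
s = (12.5 + 6.3 + 8.4)/2 = 13.6
Area = √(s(s−a)(s−b)(s−c)) = √(13.6·1.1·7.3·5.2) ≈ √567.882 ≈ 23.8303
abc = 12.5·6.3·8.4 = 661.5
R = abc/(4·Area) ≈ 661.5/(4·23.8303) = 661.5/95.3211 ≈ 6.9397

R = 6.94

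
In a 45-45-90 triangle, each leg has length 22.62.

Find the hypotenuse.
In a 45-45-90 triangle the sides are in ratio 1 : 1 : √2, so hypotenuse = leg·√2.
Hypotenuse = 22.62·√2 ≈ 22.62·1.41421 ≈ 31.9895

Hypotenuse = 22.62√2 = 31.99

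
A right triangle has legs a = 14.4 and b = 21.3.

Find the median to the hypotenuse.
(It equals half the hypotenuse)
Hypotenuse c = √(a² + b²) = √(207.36 + 453.69) = √661.05 ≈ 25.7109
Median to hypotenuse = c/2 ≈ 25.7109/2 ≈ 12.8554

Median = 12.86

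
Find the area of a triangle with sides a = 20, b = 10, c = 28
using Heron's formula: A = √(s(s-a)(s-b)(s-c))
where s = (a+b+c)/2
s = (20 + 10 + 28)/2 = 58/2 = 29
s − a = 9, s − b = 19, s − c = 1
s(s−a)(s−b)(s−c) = 29·9·19·1 = 4959
Area = √4959 ≈ 70.4202

s = 29.0, Area = 70.42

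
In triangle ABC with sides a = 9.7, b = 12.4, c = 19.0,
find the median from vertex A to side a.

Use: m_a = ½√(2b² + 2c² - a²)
m_a = ½√(2·12.4² + 2·19.0² − 9.7²) = ½√(2·153.76 + 2·361 − 94.09) = ½√(307.52 + 722 − 94.09) = ½√935.43
√935.43 ≈ 30.5848, so m_a ≈ 15.2924

m_a = 15.29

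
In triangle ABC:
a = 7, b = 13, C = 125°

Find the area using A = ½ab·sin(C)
A = ½·a·b·sin(C) = ½·7·13·sin(125°)
sin(125°) ≈ 0.819152
A ≈ ½·91·0.819152 = 45.5·0.819152 ≈ 37.2714

Area = 37.27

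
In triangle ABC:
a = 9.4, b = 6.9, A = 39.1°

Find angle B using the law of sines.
a/sin(A) = b/sin(B)  ⇒  sin(B) = b·sin(A)/a = 6.9·sin(39.1°)/9.4
sin(39.1°) ≈ 0.630676
sin(B) ≈ 6.9·0.630676/9.4 ≈ 4.35166/9.4 ≈ 0.462943
B = arcsin(0.462943) ≈ 27.5772°
(Since b ≤ a we need B ≤ A, so the obtuse alternative 180° − 27.5772° ≈ 152.423° is rejected.)

B = 27.58°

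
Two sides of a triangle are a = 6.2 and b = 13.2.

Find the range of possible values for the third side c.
Triangle inequality: |a − b| < c < a + b
|a − b| = |6.2 − 13.2| = 7
a + b = 6.2 + 13.2 = 19.4

7 < c < 19.4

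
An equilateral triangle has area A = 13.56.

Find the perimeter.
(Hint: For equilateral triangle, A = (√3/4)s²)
A = (√3/4)s²  ⇒  s² = 4A/√3 = 4·13.56/√3 = 54.24/1.73205 ≈ 31.3155
s ≈ √31.3155 ≈ 5.59602
Perimeter = 3s ≈ 3·5.59602 ≈ 16.7881

Perimeter = 16.79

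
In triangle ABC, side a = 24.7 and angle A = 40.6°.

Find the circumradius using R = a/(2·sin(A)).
R = a/(2·sin(A)) = 24.7/(2·sin(40.6°))
sin(40.6°) ≈ 0.650774
R ≈ 24.7/(2·0.650774) = 24.7/1.30155 ≈ 18.9774

R = 18.98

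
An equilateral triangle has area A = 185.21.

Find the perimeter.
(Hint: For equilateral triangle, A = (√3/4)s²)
A = (√3/4)s²  ⇒  s² = 4A/√3 = 4·185.21/√3 = 740.84/1.73205 ≈ 427.724
s ≈ √427.724 ≈ 20.6815
Perimeter = 3s ≈ 3·20.6815 ≈ 62.0445

Perimeter = 62.04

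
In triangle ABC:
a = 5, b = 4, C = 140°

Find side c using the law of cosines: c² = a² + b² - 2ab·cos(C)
c² = 5² + 4² − 2·5·4·cos(140°)
cos(140°) ≈ -0.766044
c² ≈ 25 + 16 − 40·(-0.766044) ≈ 41 + 30.6418 ≈ 71.6418
c ≈ √71.6418 ≈ 8.46415

c = 8.464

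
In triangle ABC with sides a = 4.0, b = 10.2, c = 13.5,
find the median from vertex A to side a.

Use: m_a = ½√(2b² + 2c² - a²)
m_a = ½√(2·10.2² + 2·13.5² − 4.0²) = ½√(2·104.04 + 2·182.25 − 16) = ½√(208.08 + 364.5 − 16) = ½√556.58
√556.58 ≈ 23.5919, so m_a ≈ 11.796

m_a = 11.8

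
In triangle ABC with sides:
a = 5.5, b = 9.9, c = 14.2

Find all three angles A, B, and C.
Law of cosines for each angle (a² = 30.25, b² = 98.01, c² = 201.64):
cos(A) = (b² + c² − a²)/(2bc) = (98.01 + 201.64 − 30.25)/(2·9.9·14.2) = 269.4/281.16 ≈ 0.958173  ⇒  A ≈ 16.6299°
cos(B) = (a² + c² − b²)/(2ac) = (30.25 + 201.64 − 98.01)/(2·5.5·14.2) = 133.88/156.2 ≈ 0.857106  ⇒  B ≈ 31.0068°
cos(C) = (a² + b² − c²)/(2ab) = (30.25 + 98.01 − 201.64)/(2·5.5·9.9) = -73.38/108.9 ≈ -0.673829  ⇒  C ≈ 132.363°
Check: A + B + C ≈ 180°

A = 16.63°, B = 31.01°, C = 132.4°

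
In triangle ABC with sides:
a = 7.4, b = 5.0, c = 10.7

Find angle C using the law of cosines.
c² = a² + b² − 2ab·cos(C)  ⇒  cos(C) = (a² + b² − c²)/(2ab)
cos(C) = (7.4² + 5.0² − 10.7²)/(2·7.4·5.0) = (54.76 + 25 − 114.49)/74 = -34.73/74 ≈ -0.469324
C = arccos(-0.469324) ≈ 117.99°

C = 118°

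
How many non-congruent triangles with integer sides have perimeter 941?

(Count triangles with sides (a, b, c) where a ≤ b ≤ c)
Let a ≤ b ≤ c with a + b + c = 941. The only binding inequality is a + b > c, i.e. 941 − c > c, so c < 941/2; and c ≥ 941/3 since c is the largest side.
So 314 ≤ c ≤ 470. For each c, b runs from ⌈(941 − c)/2⌉ up to c (then a = 941 − b − c satisfies 1 ≤ a ≤ b automatically), giving c − ⌈(941 − c)/2⌉ + 1 choices.
Summing over c: 1 + 3 + 4 + 6 + … + 234 + 235  (157 terms, c = 314, …, 470) = 18565
Check (closed form: nearest integer to p²/48 for even p, (p+3)²/48 for odd p): (941+3)²/48 = 944²/48 = 891136/48 ≈ 18565.33 → 18565

18565 triangles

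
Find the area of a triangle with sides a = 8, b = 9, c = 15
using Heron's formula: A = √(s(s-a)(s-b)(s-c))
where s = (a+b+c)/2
s = (8 + 9 + 15)/2 = 32/2 = 16
s − a = 8, s − b = 7, s − c = 1
s(s−a)(s−b)(s−c) = 16·8·7·1 = 896
Area = √896 ≈ 29.9333

s = 16.0, Area = 29.93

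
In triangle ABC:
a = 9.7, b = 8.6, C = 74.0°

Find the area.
Two sides and the included angle (SAS): A = ½·a·b·sin(C) = ½·9.7·8.6·sin(74.0°)
sin(74.0°) ≈ 0.961262
A ≈ ½·83.42·0.961262 = 41.71·0.961262 ≈ 40.0942

Area = 40.09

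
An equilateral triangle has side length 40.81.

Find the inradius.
r = Area/s with s the semi-perimeter.
Area = (√3/4)·40.81² = (√3/4)·1665.4561 ≈ 0.433013·1665.4561 ≈ 721.164
s = 3·40.81/2 = 61.215
r ≈ 721.164/61.215 ≈ 11.7808
(Equivalently r = side/(2√3) = 40.81/3.4641 ≈ 11.7808.)

r = 11.78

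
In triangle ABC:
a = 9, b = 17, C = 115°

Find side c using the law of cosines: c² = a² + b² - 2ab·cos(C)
c² = 9² + 17² − 2·9·17·cos(115°)
cos(115°) ≈ -0.422618
c² ≈ 81 + 289 − 306·(-0.422618) ≈ 370 + 129.321 ≈ 499.321
c ≈ √499.321 ≈ 22.3455

c = 22.35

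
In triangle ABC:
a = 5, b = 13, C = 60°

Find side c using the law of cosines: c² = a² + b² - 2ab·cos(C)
c² = 5² + 13² − 2·5·13·cos(60°)
cos(60°) ≈ 0.5
c² ≈ 25 + 169 − 130·(0.5) ≈ 194 − 65 ≈ 129
c ≈ √129 ≈ 11.3578

c = 11.36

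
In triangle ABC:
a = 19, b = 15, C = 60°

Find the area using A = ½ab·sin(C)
A = ½·a·b·sin(C) = ½·19·15·sin(60°)
sin(60°) ≈ 0.866025
A ≈ ½·285·0.866025 = 142.5·0.866025 ≈ 123.409

Area = 123.4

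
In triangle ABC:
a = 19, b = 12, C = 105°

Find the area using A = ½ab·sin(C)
A = ½·a·b·sin(C) = ½·19·12·sin(105°)
sin(105°) ≈ 0.965926
A ≈ ½·228·0.965926 = 114·0.965926 ≈ 110.116

Area = 110.1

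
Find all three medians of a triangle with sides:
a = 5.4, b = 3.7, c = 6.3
Median formula: m_a = ½√(2b² + 2c² − a²) (and cyclically). a² = 29.16, b² = 13.69, c² = 39.69.
m_a = ½√(2·13.69 + 2·39.69 − 29.16) = ½√77.6 ≈ ½·8.80909 ≈ 4.40454
m_b = ½√(2·29.16 + 2·39.69 − 13.69) = ½√124.01 ≈ ½·11.136 ≈ 5.56799
m_c = ½√(2·29.16 + 2·13.69 − 39.69) = ½√46.01 ≈ ½·6.78307 ≈ 3.39153

m_a = 4.405, m_b = 5.568, m_c = 3.392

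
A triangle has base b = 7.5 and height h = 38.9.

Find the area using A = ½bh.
A = ½·b·h = ½·7.5·38.9 = ½·291.75 = 145.875

Area = 145.875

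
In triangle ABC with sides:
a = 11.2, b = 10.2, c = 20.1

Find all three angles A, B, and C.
Law of cosines for each angle (a² = 125.44, b² = 104.04, c² = 404.01):
cos(A) = (b² + c² − a²)/(2bc) = (104.04 + 404.01 − 125.44)/(2·10.2·20.1) = 382.61/410.04 ≈ 0.933104  ⇒  A ≈ 21.076°
cos(B) = (a² + c² − b²)/(2ac) = (125.44 + 404.01 − 104.04)/(2·11.2·20.1) = 425.41/450.24 ≈ 0.944852  ⇒  B ≈ 19.117°
cos(C) = (a² + b² − c²)/(2ab) = (125.44 + 104.04 − 404.01)/(2·11.2·10.2) = -174.53/228.48 ≈ -0.763874  ⇒  C ≈ 139.807°
Check: A + B + C ≈ 180°

A = 21.08°, B = 19.12°, C = 139.8°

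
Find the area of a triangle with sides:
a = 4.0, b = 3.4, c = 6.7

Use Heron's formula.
s = (4.0 + 3.4 + 6.7)/2 = 14.1/2 = 7.05
s − a = 3.05, s − b = 3.65, s − c = 0.35
s(s−a)(s−b)(s−c) = 7.05·3.05·3.65·0.35 ≈ 27.4694
Area = √27.4694 ≈ 5.24113

Area = 5.241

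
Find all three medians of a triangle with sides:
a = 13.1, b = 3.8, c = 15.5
Median formula: m_a = ½√(2b² + 2c² − a²) (and cyclically). a² = 171.61, b² = 14.44, c² = 240.25.
m_a = ½√(2·14.44 + 2·240.25 − 171.61) = ½√337.77 ≈ ½·18.3785 ≈ 9.18926
m_b = ½√(2·171.61 + 2·240.25 − 14.44) = ½√809.28 ≈ ½·28.4478 ≈ 14.2239
m_c = ½√(2·171.61 + 2·14.44 − 240.25) = ½√131.85 ≈ ½·11.4826 ≈ 5.7413

m_a = 9.189, m_b = 14.22, m_c = 5.741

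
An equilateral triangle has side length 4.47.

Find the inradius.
r = Area/s with s the semi-perimeter.
Area = (√3/4)·4.47² = (√3/4)·19.9809 ≈ 0.433013·19.9809 ≈ 8.65198
s = 3·4.47/2 = 6.705
r ≈ 8.65198/6.705 ≈ 1.29038
(Equivalently r = side/(2√3) = 4.47/3.4641 ≈ 1.29038.)

r = 1.29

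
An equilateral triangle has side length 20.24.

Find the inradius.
r = Area/s with s the semi-perimeter.
Area = (√3/4)·20.24² = (√3/4)·409.6576 ≈ 0.433013·409.6576 ≈ 177.387
s = 3·20.24/2 = 30.36
r ≈ 177.387/30.36 ≈ 5.84278
(Equivalently r = side/(2√3) = 20.24/3.4641 ≈ 5.84278.)

r = 5.843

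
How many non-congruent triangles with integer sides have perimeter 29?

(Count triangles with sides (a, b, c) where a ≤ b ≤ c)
Let a ≤ b ≤ c with a + b + c = 29. The only binding inequality is a + b > c, i.e. 29 − c > c, so c < 29/2; and c ≥ 29/3 since c is the largest side.
So 10 ≤ c ≤ 14. For each c, b runs from ⌈(29 − c)/2⌉ up to c (then a = 29 − b − c satisfies 1 ≤ a ≤ b automatically), giving c − ⌈(29 − c)/2⌉ + 1 choices.
Summing over c: 1 + 3 + 4 + 6 + 7 = 21
Check (closed form: nearest integer to p²/48 for even p, (p+3)²/48 for odd p): (29+3)²/48 = 32²/48 = 1024/48 ≈ 21.33 → 21

21 triangles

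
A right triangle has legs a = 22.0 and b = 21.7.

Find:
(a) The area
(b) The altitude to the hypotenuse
(a) The legs are perpendicular, so Area = ½·a·b = ½·22.0·21.7 = ½·477.4 = 238.7
(b) Hypotenuse c = √(a² + b²) = √(484 + 470.89) = √954.89 ≈ 30.9013
    Area = ½·c·h_c  ⇒  h_c = 2·Area/c = 477.4/30.9013 ≈ 15.4492

Area = 238.7, h_c = 15.45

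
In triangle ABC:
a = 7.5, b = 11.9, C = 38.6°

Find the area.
Two sides and the included angle (SAS): A = ½·a·b·sin(C) = ½·7.5·11.9·sin(38.6°)
sin(38.6°) ≈ 0.62388
A ≈ ½·89.25·0.62388 = 44.625·0.62388 ≈ 27.8406

Area = 27.84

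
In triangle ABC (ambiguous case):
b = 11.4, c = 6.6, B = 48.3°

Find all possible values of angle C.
b/sin(B) = c/sin(C)  ⇒  sin(C) = c·sin(B)/b = 6.6·sin(48.3°)/11.4
sin(48.3°) ≈ 0.746638
sin(C) ≈ 6.6·0.746638/11.4 ≈ 4.92781/11.4 ≈ 0.432264
Candidate 1: C₁ = arcsin(0.432264) ≈ 25.6113°  →  A = 180° − 48.3° − 25.6113° ≈ 106.089° > 0, valid
Candidate 2: C₂ = 180° − C₁ ≈ 154.389°  →  A = 180° − 48.3° − 154.389° ≈ -22.6887° ≤ 0, not a valid triangle

C = 25.61° (one solution)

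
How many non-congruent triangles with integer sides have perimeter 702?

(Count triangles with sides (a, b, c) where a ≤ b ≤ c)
Let a ≤ b ≤ c with a + b + c = 702. The only binding inequality is a + b > c, i.e. 702 − c > c, so c < 702/2; and c ≥ 702/3 since c is the largest side.
So 234 ≤ c ≤ 350. For each c, b runs from ⌈(702 − c)/2⌉ up to c (then a = 702 − b − c satisfies 1 ≤ a ≤ b automatically), giving c − ⌈(702 − c)/2⌉ + 1 choices.
Summing over c: 1 + 2 + 4 + 5 + … + 173 + 175  (117 terms, c = 234, …, 350) = 10267
Check (closed form: nearest integer to p²/48 for even p, (p+3)²/48 for odd p): 702²/48 = 492804/48 ≈ 10266.75 → 10267

10267 triangles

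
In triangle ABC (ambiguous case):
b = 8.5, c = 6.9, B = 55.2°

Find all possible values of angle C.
b/sin(B) = c/sin(C)  ⇒  sin(C) = c·sin(B)/b = 6.9·sin(55.2°)/8.5
sin(55.2°) ≈ 0.821149
sin(C) ≈ 6.9·0.821149/8.5 ≈ 5.66593/8.5 ≈ 0.66658
Candidate 1: C₁ = arcsin(0.66658) ≈ 41.8036°  →  A = 180° − 55.2° − 41.8036° ≈ 82.9964° > 0, valid
Candidate 2: C₂ = 180° − C₁ ≈ 138.196°  →  A = 180° − 55.2° − 138.196° ≈ -13.3964° ≤ 0, not a valid triangle

C = 41.8° (one solution)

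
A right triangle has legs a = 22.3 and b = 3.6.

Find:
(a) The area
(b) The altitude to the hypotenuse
(a) The legs are perpendicular, so Area = ½·a·b = ½·22.3·3.6 = ½·80.28 = 40.14
(b) Hypotenuse c = √(a² + b²) = √(497.29 + 12.96) = √510.25 ≈ 22.5887
    Area = ½·c·h_c  ⇒  h_c = 2·Area/c = 80.28/22.5887 ≈ 3.55399

Area = 40.14, h_c = 3.554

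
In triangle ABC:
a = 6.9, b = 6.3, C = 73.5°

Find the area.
Two sides and the included angle (SAS): A = ½·a·b·sin(C) = ½·6.9·6.3·sin(73.5°)
sin(73.5°) ≈ 0.95882
A ≈ ½·43.47·0.95882 = 21.735·0.95882 ≈ 20.8399

Area = 20.84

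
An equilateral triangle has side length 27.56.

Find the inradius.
r = Area/s with s the semi-perimeter.
Area = (√3/4)·27.56² = (√3/4)·759.5536 ≈ 0.433013·759.5536 ≈ 328.896
s = 3·27.56/2 = 41.34
r ≈ 328.896/41.34 ≈ 7.95589
(Equivalently r = side/(2√3) = 27.56/3.4641 ≈ 7.95589.)

r = 7.956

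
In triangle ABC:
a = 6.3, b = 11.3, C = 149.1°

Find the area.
Two sides and the included angle (SAS): A = ½·a·b·sin(C) = ½·6.3·11.3·sin(149.1°)
sin(149.1°) ≈ 0.513541
A ≈ ½·71.19·0.513541 = 35.595·0.513541 ≈ 18.2795

Area = 18.28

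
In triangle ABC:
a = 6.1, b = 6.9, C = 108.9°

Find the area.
Two sides and the included angle (SAS): A = ½·a·b·sin(C) = ½·6.1·6.9·sin(108.9°)
sin(108.9°) ≈ 0.946085
A ≈ ½·42.09·0.946085 = 21.045·0.946085 ≈ 19.9104

Area = 19.91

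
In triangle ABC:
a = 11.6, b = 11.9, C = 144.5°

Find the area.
Two sides and the included angle (SAS): A = ½·a·b·sin(C) = ½·11.6·11.9·sin(144.5°)
sin(144.5°) ≈ 0.580703
A ≈ ½·138.04·0.580703 = 69.02·0.580703 ≈ 40.0801

Area = 40.08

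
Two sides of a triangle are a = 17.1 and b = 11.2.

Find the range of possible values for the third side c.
Triangle inequality: |a − b| < c < a + b
|a − b| = |17.1 − 11.2| = 5.9
a + b = 17.1 + 11.2 = 28.3

5.9 < c < 28.3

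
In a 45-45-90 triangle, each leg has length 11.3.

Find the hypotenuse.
In a 45-45-90 triangle the sides are in ratio 1 : 1 : √2, so hypotenuse = leg·√2.
Hypotenuse = 11.3·√2 ≈ 11.3·1.41421 ≈ 15.9806

Hypotenuse = 11.3√2 = 15.98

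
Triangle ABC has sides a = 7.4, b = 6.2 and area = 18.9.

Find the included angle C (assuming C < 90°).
Area = ½·a·b·sin(C)  ⇒  sin(C) = 2·Area/(a·b) = 2·18.9/(7.4·6.2) = 37.8/45.88 ≈ 0.823888
C = arcsin(0.823888) ≈ 55.476° (taking the acute solution since C < 90°)

C = 55.48°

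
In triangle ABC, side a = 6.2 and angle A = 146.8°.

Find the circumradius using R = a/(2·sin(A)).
R = a/(2·sin(A)) = 6.2/(2·sin(146.8°))
sin(146.8°) ≈ 0.547563
R ≈ 6.2/(2·0.547563) = 6.2/1.09513 ≈ 5.66145

R = 5.661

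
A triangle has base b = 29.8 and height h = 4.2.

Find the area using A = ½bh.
A = ½·b·h = ½·29.8·4.2 = ½·125.16 = 62.58

Area = 62.58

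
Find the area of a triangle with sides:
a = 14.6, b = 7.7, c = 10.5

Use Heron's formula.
s = (14.6 + 7.7 + 10.5)/2 = 32.8/2 = 16.4
s − a = 1.8, s − b = 8.7, s − c = 5.9
s(s−a)(s−b)(s−c) = 16.4·1.8·8.7·5.9 ≈ 1515.26
Area = √1515.26 ≈ 38.9264

Area = 38.93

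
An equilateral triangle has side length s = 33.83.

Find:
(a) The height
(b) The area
(a) The height splits the triangle into two 30-60-90 halves: h = s·√3/2 = 33.83·1.73205/2 ≈ 58.5953/2 ≈ 29.2976
(b) Area = (√3/4)·s² = (√3/4)·33.83² = (√3/4)·1144.4689 ≈ 0.433013·1144.4689 ≈ 495.57

Height = 29.3, Area = 495.6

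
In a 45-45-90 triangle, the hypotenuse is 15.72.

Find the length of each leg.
In a 45-45-90 triangle hypotenuse = leg·√2, so leg = hypotenuse/√2.
Leg = 15.72/√2 ≈ 15.72/1.41421 ≈ 11.1157

Each leg = 11.12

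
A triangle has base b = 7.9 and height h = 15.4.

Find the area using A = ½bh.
A = ½·b·h = ½·7.9·15.4 = ½·121.66 = 60.83

Area = 60.83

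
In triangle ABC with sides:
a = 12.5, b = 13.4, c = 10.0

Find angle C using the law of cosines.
c² = a² + b² − 2ab·cos(C)  ⇒  cos(C) = (a² + b² − c²)/(2ab)
cos(C) = (12.5² + 13.4² − 10.0²)/(2·12.5·13.4) = (156.25 + 179.56 − 100)/335 = 235.81/335 ≈ 0.70391
C = arccos(0.70391) ≈ 45.2584°

C = 45.26°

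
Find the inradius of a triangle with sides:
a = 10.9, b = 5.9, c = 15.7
r = Area/s where s is the semi-perimeter.
s = (10.9 + 5.9 + 15.7)/2 = 32.5/2 = 16.25
Area = √(s(s−a)(s−b)(s−c)) = √(16.25·5.35·10.35·0.55) ≈ √494.892 ≈ 22.2462
r ≈ 22.2462/16.25 ≈ 1.36899

r = 1.369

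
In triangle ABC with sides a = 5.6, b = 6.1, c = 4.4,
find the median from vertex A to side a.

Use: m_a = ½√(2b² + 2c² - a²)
m_a = ½√(2·6.1² + 2·4.4² − 5.6²) = ½√(2·37.21 + 2·19.36 − 31.36) = ½√(74.42 + 38.72 − 31.36) = ½√81.78
√81.78 ≈ 9.04323, so m_a ≈ 4.52161

m_a = 4.522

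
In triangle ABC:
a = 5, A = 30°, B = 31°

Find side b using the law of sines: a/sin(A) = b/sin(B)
a/sin(A) = b/sin(B)  ⇒  b = a·sin(B)/sin(A) = 5·sin(31°)/sin(30°)
sin(31°) ≈ 0.515038, sin(30°) ≈ 0.5
b ≈ 5·0.515038/0.5 ≈ 2.57519/0.5 ≈ 5.15038

b = 5.15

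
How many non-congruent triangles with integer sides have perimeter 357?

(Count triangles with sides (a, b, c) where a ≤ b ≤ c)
Let a ≤ b ≤ c with a + b + c = 357. The only binding inequality is a + b > c, i.e. 357 − c > c, so c < 357/2; and c ≥ 357/3 since c is the largest side.
So 119 ≤ c ≤ 178. For each c, b runs from ⌈(357 − c)/2⌉ up to c (then a = 357 − b − c satisfies 1 ≤ a ≤ b automatically), giving c − ⌈(357 − c)/2⌉ + 1 choices.
Summing over c: 1 + 2 + 4 + 5 + … + 88 + 89  (60 terms, c = 119, …, 178) = 2700
Check (closed form: nearest integer to p²/48 for even p, (p+3)²/48 for odd p): (357+3)²/48 = 360²/48 = 129600/48 ≈ 2700.00 → 2700

2700 triangles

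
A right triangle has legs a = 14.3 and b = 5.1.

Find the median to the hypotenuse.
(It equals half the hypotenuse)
Hypotenuse c = √(a² + b²) = √(204.49 + 26.01) = √230.5 ≈ 15.1822
Median to hypotenuse = c/2 ≈ 15.1822/2 ≈ 7.59111

Median = 7.591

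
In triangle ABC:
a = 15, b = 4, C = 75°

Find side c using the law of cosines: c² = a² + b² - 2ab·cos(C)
c² = 15² + 4² − 2·15·4·cos(75°)
cos(75°) ≈ 0.258819
c² ≈ 225 + 16 − 120·(0.258819) ≈ 241 − 31.0583 ≈ 209.942
c ≈ √209.942 ≈ 14.4894

c = 14.49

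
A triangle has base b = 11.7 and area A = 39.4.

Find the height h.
A = ½·b·h  ⇒  h = 2A/b = 2·39.4/11.7 = 78.8/11.7 ≈ 6.73504

h = 6.735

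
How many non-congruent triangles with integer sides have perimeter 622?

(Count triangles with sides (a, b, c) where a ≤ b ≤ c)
Let a ≤ b ≤ c with a + b + c = 622. The only binding inequality is a + b > c, i.e. 622 − c > c, so c < 622/2; and c ≥ 622/3 since c is the largest side.
So 208 ≤ c ≤ 310. For each c, b runs from ⌈(622 − c)/2⌉ up to c (then a = 622 − b − c satisfies 1 ≤ a ≤ b automatically), giving c − ⌈(622 − c)/2⌉ + 1 choices.
Summing over c: 2 + 3 + 5 + 6 + … + 153 + 155  (103 terms, c = 208, …, 310) = 8060
Check (closed form: nearest integer to p²/48 for even p, (p+3)²/48 for odd p): 622²/48 = 386884/48 ≈ 8060.08 → 8060

8060 triangles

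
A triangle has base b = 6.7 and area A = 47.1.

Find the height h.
A = ½·b·h  ⇒  h = 2A/b = 2·47.1/6.7 = 94.2/6.7 ≈ 14.0597

h = 14.06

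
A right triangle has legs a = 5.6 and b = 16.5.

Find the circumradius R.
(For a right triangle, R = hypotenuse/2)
Hypotenuse c = √(a² + b²) = √(31.36 + 272.25) = √303.61 ≈ 17.4244
R = c/2 ≈ 17.4244/2 ≈ 8.7122

R = 8.712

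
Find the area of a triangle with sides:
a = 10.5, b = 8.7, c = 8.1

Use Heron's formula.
s = (10.5 + 8.7 + 8.1)/2 = 27.3/2 = 13.65
s − a = 3.15, s − b = 4.95, s − c = 5.55
s(s−a)(s−b)(s−c) = 13.65·3.15·4.95·5.55 ≈ 1181.25
Area = √1181.25 ≈ 34.3693

Area = 34.37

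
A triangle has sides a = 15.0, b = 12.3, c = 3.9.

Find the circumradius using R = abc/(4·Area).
First find the area with Heron's formula.
s = (15.0 + 12.3 + 3.9)/2 = 15.6
Area = √(s(s−a)(s−b)(s−c)) = √(15.6·0.6·3.3·11.7) ≈ √361.39 ≈ 19.0102
abc = 15.0·12.3·3.9 = 719.55
R = abc/(4·Area) ≈ 719.55/(4·19.0102) = 719.55/76.041 ≈ 9.46266

R = 9.463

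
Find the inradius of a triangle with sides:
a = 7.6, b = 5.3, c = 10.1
r = Area/s where s is the semi-perimeter.
s = (7.6 + 5.3 + 10.1)/2 = 23/2 = 11.5
Area = √(s(s−a)(s−b)(s−c)) = √(11.5·3.9·6.2·1.4) ≈ √389.298 ≈ 19.7306
r ≈ 19.7306/11.5 ≈ 1.71571

r = 1.716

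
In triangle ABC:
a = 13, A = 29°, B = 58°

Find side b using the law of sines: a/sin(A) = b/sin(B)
a/sin(A) = b/sin(B)  ⇒  b = a·sin(B)/sin(A) = 13·sin(58°)/sin(29°)
sin(58°) ≈ 0.848048, sin(29°) ≈ 0.48481
b ≈ 13·0.848048/0.48481 ≈ 11.0246/0.48481 ≈ 22.7401

b = 22.74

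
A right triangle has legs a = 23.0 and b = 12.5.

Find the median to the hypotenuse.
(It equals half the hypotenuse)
Hypotenuse c = √(a² + b²) = √(529 + 156.25) = √685.25 ≈ 26.1773
Median to hypotenuse = c/2 ≈ 26.1773/2 ≈ 13.0886

Median = 13.09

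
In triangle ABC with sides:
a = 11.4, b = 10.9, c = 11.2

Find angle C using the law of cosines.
c² = a² + b² − 2ab·cos(C)  ⇒  cos(C) = (a² + b² − c²)/(2ab)
cos(C) = (11.4² + 10.9² − 11.2²)/(2·11.4·10.9) = (129.96 + 118.81 − 125.44)/248.52 = 123.33/248.52 ≈ 0.496258
C = arccos(0.496258) ≈ 60.2473°

C = 60.25°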